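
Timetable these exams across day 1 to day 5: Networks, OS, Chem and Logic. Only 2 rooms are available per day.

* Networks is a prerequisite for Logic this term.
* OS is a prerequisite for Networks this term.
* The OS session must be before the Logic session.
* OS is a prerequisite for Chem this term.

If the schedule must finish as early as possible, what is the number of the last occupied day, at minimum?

The precedence chain requires at least 3 distinct days.
With at most 2 per day and 4 exams, at least 2 days are needed.
3 works (last occupied day: day 3): for example Networks=day 2, Logic=day 3, Chem=day 2, OS=day 1.

3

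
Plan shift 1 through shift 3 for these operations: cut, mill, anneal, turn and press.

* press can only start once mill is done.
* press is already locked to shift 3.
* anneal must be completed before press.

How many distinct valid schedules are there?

Splitting on cut: it can be shift 1 (12), shift 2 (12), shift 3 (12). Listing each branch's schedules as (mill, anneal, turn, press) by shift number:
cut=shift 1: (1,1,1,3) (1,1,2,3) (1,1,3,3) (1,2,1,3) (1,2,2,3) (1,2,3,3) (2,1,1,3) (2,1,2,3) (2,1,3,3) (2,2,1,3) (2,2,2,3) (2,2,3,3) — 12.
cut=shift 2: (1,1,1,3) (1,1,2,3) (1,1,3,3) (1,2,1,3) (1,2,2,3) (1,2,3,3) (2,1,1,3) (2,1,2,3) (2,1,3,3) (2,2,1,3) (2,2,2,3) (2,2,3,3) — 12.
cut=shift 3: (1,1,1,3) (1,1,2,3) (1,1,3,3) (1,2,1,3) (1,2,2,3) (1,2,3,3) (2,1,1,3) (2,1,2,3) (2,1,3,3) (2,2,1,3) (2,2,2,3) (2,2,3,3) — 12.
Summing: 12 + 12 + 12 = 36.

36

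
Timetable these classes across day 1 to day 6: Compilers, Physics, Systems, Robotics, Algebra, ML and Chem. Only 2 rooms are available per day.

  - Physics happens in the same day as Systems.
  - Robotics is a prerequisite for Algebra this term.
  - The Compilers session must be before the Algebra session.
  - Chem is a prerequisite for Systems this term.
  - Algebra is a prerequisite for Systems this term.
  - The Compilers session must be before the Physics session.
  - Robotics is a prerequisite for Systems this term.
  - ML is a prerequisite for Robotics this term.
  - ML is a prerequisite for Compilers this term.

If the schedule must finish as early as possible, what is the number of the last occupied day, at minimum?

day 4

The precedence chain requires at least 4 distinct days.
With at most 2 per day and 7 classes, at least 4 days are needed.
4 works (last occupied day: day 4): for example ML=day 1; Compilers=day 2; Robotics=day 2; Chem=day 1; Systems=day 4; Algebra=day 3; Physics=day 4.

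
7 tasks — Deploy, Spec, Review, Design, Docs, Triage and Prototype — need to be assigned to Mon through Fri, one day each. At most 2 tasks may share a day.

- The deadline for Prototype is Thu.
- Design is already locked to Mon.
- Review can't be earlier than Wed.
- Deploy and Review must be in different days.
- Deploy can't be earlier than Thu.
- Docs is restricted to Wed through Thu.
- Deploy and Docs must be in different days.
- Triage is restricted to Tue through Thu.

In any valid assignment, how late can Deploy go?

Fri

Deploy is available from Thu.
Deploy at Fri is achievable: Review=Wed, Prototype=Mon, Design=Mon, Docs=Wed, Spec=Tue, Triage=Tue, Deploy=Fri.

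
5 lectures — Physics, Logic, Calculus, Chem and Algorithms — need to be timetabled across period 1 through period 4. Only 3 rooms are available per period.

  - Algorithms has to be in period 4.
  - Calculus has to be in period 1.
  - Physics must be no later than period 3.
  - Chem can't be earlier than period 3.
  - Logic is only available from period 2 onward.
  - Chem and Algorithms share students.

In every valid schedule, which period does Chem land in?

period 3

Chem's window is period 3–period 4.
Algorithms is fixed at period 4, and Chem can't share a period with Algorithms.
So Chem must be period 3.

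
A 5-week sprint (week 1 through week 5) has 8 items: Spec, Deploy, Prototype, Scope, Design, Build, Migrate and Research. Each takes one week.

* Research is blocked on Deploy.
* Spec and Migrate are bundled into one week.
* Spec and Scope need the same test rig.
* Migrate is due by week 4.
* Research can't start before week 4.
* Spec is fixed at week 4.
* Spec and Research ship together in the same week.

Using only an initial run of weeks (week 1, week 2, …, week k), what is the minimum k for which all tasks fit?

4

The precedence chain requires at least 2 distinct weeks.
Spec can't be placed before week 4, so the schedule must run through at least week 4.
4 works (last occupied week: week 4): for example Design -> week 1, Deploy -> week 1, Prototype -> week 1, Scope -> week 1, Build -> week 1, Research -> week 4, Migrate -> week 4, Spec -> week 4.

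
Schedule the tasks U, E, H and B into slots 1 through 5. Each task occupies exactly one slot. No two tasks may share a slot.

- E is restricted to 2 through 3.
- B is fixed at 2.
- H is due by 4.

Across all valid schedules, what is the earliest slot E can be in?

E is available from 2; E's own window allows nothing later than 3.
E at 3 is achievable: B -> 2; H -> 1; E -> 3; U -> 4.
Nothing earlier works — the capacity limit rule out every slot before 3.

3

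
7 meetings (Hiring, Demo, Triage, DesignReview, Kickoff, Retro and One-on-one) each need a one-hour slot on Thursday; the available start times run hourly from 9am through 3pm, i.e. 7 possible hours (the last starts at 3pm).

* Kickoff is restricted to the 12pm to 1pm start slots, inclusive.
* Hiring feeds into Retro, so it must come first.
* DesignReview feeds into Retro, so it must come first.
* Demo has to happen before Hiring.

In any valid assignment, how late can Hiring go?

2pm

Precedence pushes Hiring to at least 10am; downstream work caps Hiring at 2pm.
Hiring at 2pm is achievable: Retro in 3pm; DesignReview in 9am; One-on-one in 9am; Kickoff in 12pm; Hiring in 2pm; Triage in 9am; Demo in 9am.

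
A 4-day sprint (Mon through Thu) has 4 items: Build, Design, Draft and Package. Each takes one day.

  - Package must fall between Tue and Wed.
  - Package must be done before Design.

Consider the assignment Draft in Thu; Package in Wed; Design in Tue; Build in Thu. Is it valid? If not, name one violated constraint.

Package must fall between Tue and Wed — holds.
Package must be done before Design — violated.

Invalid. Package must be done before Design.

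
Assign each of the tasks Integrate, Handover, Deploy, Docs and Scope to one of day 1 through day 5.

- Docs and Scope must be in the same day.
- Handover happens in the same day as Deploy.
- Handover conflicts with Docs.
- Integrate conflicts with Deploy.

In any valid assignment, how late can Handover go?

day 5

Handover at day 5 is achievable: Handover=day 5, Scope=day 1, Docs=day 1, Deploy=day 5, Integrate=day 1.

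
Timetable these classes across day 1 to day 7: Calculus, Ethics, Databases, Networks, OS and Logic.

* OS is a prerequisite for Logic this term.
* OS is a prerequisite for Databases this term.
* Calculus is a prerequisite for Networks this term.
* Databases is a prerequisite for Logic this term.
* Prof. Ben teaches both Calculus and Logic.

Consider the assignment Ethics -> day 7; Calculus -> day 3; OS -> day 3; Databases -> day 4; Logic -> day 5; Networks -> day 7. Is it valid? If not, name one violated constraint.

Yes, all constraints hold

OS is a prerequisite for Logic this term — holds.
Databases is a prerequisite for Logic this term — holds.
Prof. Ben teaches both Calculus and Logic — holds.
OS is a prerequisite for Databases this term — holds.
Calculus is a prerequisite for Networks this term — holds.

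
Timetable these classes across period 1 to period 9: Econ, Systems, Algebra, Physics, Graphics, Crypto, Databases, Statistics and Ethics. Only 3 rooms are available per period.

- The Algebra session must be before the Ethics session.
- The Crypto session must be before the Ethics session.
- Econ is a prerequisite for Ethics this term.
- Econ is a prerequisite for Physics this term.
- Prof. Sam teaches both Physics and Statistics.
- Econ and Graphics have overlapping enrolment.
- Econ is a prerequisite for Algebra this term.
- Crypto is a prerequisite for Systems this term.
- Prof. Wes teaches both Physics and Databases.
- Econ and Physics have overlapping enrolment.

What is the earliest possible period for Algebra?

Precedence pushes Algebra to at least period 2; downstream work caps Algebra at period 8.
Algebra at period 2 is achievable: Algebra in period 2, Crypto in period 1, Ethics in period 3, Econ in period 1, Graphics in period 3, Databases in period 1, Systems in period 2, Physics in period 2, Statistics in period 3.

period 2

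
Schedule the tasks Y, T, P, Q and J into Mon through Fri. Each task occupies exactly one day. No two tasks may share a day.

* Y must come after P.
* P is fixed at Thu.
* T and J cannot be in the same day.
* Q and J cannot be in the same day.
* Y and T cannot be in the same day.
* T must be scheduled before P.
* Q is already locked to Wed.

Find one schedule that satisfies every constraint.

T=Mon, Q=Wed, P=Thu, Y=Fri, J=Tue

Checking: P(Thu) before Y(Fri); T(Mon) before P(Thu); Y(Fri) != T(Mon); T(Mon) != J(Tue); Q(Wed) != J(Tue); Q=Wed in [Wed,Wed]; P=Thu in [Thu,Thu]; max 1 per day (cap 1).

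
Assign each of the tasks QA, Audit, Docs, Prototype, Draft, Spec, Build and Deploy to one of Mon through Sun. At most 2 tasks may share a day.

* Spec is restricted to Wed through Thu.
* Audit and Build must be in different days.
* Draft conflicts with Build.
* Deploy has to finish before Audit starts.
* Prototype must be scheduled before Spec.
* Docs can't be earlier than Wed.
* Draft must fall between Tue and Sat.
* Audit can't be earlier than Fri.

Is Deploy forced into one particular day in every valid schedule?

Deploy can be Mon (e.g. Prototype in Mon; Docs in Wed; Deploy in Mon; Draft in Tue; Build in Thu; Audit in Fri; QA in Tue; Spec in Wed) or Tue (e.g. Docs -> Wed; Prototype -> Mon; Audit -> Fri; Spec -> Wed; Deploy -> Tue; Build -> Thu; QA -> Mon; Draft -> Tue).

No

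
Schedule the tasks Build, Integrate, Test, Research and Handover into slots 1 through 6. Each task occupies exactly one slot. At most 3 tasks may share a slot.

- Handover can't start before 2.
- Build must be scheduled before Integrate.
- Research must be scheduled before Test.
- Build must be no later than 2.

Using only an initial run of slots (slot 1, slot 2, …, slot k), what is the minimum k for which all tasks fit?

2 slots

The precedence chain requires at least 2 distinct slots.
With at most 3 per slot and 5 tasks, at least 2 slots are needed.
2 works (last occupied slot: 2): for example Research -> 1, Handover -> 2, Integrate -> 2, Build -> 1, Test -> 2.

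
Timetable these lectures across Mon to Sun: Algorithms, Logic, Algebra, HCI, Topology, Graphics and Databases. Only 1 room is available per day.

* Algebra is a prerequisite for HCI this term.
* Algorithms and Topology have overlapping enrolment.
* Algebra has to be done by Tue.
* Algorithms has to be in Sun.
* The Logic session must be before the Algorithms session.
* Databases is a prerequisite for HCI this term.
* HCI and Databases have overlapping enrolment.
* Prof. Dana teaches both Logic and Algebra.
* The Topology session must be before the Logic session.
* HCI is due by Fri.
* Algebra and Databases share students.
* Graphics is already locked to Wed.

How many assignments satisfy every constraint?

Splitting on Algebra: it can be Mon (3), Tue (3). Listing each branch's schedules as (Algorithms, Logic, HCI, Topology, Graphics, Databases):
Algebra=Mon: (Sun,Sat,Thu,Fri,Wed,Tue) (Sun,Sat,Fri,Tue,Wed,Thu) (Sun,Sat,Fri,Thu,Wed,Tue) — 3.
Algebra=Tue: (Sun,Sat,Thu,Fri,Wed,Mon) (Sun,Sat,Fri,Mon,Wed,Thu) (Sun,Sat,Fri,Thu,Wed,Mon) — 3.
Summing: 3 + 3 = 6.

6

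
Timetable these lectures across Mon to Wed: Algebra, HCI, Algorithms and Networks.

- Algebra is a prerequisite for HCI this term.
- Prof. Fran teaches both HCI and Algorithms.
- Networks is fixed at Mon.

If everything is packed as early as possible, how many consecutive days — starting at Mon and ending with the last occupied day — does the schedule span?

The precedence chain requires at least 2 distinct days.
2 works (last occupied day: Tue): for example HCI -> Tue, Networks -> Mon, Algorithms -> Mon, Algebra -> Mon.

2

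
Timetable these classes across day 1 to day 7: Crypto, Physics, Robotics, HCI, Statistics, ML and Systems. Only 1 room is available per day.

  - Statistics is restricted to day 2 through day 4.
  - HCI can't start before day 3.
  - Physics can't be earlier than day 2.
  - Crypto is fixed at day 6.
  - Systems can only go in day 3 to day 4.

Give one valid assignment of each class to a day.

Physics=day 5, Systems=day 3, Statistics=day 2, HCI=day 4, Robotics=day 1, ML=day 7, Crypto=day 6

Checking: Physics=day 5 in [day 2,day 7]; Statistics=day 2 in [day 2,day 4]; HCI=day 4 in [day 3,day 7]; Crypto=day 6 in [day 6,day 6]; Systems=day 3 in [day 3,day 4]; max 1 per day (cap 1).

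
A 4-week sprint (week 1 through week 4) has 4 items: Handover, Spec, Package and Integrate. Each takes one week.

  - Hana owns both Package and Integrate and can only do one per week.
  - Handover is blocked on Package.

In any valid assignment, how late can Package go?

Downstream work caps Package at week 3.
Package at week 3 is achievable: Integrate in week 1, Spec in week 1, Package in week 3, Handover in week 4.

week 3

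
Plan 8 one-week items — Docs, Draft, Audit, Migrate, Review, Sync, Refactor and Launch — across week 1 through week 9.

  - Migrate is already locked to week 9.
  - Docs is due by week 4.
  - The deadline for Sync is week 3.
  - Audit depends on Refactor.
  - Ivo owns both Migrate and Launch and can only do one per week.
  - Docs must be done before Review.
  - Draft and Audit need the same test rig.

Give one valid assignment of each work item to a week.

Launch in week 1, Migrate in week 9, Review in week 2, Audit in week 2, Sync in week 1, Docs in week 1, Draft in week 1, Refactor in week 1

Checking: Refactor(week 1) before Audit(week 2); Docs(week 1) before Review(week 2); Draft(week 1) != Audit(week 2); Migrate(week 9) != Launch(week 1); Sync=week 1 in [week 1,week 3]; Migrate=week 9 in [week 9,week 9]; Docs=week 1 in [week 1,week 4].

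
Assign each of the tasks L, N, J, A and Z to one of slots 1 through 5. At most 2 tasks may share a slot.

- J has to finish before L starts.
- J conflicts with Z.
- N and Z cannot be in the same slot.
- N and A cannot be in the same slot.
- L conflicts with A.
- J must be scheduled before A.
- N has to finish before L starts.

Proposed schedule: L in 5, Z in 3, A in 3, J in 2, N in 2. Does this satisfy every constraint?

Yes

At most 2 tasks may share a slot — holds.
L conflicts with A — holds.
N has to finish before L starts — holds.
N and A cannot be in the same slot — holds.
J must be scheduled before A — holds.
J has to finish before L starts — holds.
J conflicts with Z — holds.
N and Z cannot be in the same slot — holds.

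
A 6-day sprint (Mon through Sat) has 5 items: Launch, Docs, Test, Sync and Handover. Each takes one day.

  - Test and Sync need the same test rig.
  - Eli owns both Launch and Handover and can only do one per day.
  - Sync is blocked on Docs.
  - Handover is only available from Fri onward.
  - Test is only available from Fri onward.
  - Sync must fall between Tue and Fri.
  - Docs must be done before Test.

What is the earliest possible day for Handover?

Handover is available from Fri.
Handover at Fri is achievable: Handover -> Fri; Sync -> Tue; Test -> Fri; Docs -> Mon; Launch -> Mon.

Fri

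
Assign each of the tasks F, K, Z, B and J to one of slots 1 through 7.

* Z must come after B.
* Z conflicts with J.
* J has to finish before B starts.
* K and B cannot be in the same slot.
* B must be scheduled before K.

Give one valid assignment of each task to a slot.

F in 1; B in 2; J in 1; K in 3; Z in 3

Checking: B(2) before Z(3); J(1) before B(2); B(2) before K(3); K(3) != B(2); Z(3) != J(1).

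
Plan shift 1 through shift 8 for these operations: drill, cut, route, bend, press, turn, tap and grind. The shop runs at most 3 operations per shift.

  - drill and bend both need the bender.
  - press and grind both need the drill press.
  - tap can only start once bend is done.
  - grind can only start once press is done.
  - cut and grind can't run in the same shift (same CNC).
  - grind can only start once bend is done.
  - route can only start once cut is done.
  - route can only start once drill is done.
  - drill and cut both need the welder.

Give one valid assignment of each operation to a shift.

cut=shift 1; turn=shift 3; bend=shift 1; tap=shift 2; press=shift 1; drill=shift 2; route=shift 3; grind=shift 2

Checking: bend(shift 1) before tap(shift 2); drill(shift 2) before route(shift 3); press(shift 1) before grind(shift 2); bend(shift 1) before grind(shift 2); cut(shift 1) before route(shift 3); press(shift 1) != grind(shift 2); drill(shift 2) != cut(shift 1); drill(shift 2) != bend(shift 1); cut(shift 1) != grind(shift 2); max 3 per shift (cap 3).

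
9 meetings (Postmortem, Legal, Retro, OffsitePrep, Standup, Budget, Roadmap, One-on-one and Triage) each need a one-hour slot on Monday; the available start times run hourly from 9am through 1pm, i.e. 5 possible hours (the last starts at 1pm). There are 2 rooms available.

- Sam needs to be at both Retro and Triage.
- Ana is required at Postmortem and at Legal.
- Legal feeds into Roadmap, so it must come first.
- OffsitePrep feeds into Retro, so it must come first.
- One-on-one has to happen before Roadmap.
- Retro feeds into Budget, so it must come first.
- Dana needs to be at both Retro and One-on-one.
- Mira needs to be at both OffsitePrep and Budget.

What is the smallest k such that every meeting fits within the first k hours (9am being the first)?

The precedence chain requires at least 3 distinct hours.
With at most 2 per hour and 9 meetings, at least 5 hours are needed.
5 works (last occupied hour: 1pm): for example Roadmap in 11am, Legal in 10am, OffsitePrep in 9am, Triage in 1pm, One-on-one in 9am, Postmortem in 12pm, Budget in 11am, Standup in 12pm, Retro in 10am.

5 hours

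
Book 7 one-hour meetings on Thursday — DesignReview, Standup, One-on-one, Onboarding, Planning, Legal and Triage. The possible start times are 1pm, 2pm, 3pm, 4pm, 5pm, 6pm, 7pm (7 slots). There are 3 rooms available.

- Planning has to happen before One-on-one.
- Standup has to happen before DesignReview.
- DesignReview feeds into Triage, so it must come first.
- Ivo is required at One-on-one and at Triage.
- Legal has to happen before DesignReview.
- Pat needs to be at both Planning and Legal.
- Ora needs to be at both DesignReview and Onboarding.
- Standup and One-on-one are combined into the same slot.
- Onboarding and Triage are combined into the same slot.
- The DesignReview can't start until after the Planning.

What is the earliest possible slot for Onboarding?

Onboarding must be in the same slot as Triage, which can't be before 4pm, so Onboarding is at least 4pm.
Onboarding at 4pm is achievable: Triage in 4pm, Onboarding in 4pm, Standup in 2pm, One-on-one in 2pm, Legal in 2pm, DesignReview in 3pm, Planning in 1pm.

4pm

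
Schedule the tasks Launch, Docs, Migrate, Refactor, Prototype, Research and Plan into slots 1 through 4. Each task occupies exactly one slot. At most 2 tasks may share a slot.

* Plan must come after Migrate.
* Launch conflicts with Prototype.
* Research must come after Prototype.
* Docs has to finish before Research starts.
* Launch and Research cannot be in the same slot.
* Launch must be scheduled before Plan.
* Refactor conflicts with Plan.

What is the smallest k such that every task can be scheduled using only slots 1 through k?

The precedence chain requires at least 2 distinct slots.
With at most 2 per slot and 7 tasks, at least 4 slots are needed.
4 works (last occupied slot: 4): for example Research=2; Launch=3; Docs=1; Prototype=1; Migrate=2; Plan=4; Refactor=3.

4 slots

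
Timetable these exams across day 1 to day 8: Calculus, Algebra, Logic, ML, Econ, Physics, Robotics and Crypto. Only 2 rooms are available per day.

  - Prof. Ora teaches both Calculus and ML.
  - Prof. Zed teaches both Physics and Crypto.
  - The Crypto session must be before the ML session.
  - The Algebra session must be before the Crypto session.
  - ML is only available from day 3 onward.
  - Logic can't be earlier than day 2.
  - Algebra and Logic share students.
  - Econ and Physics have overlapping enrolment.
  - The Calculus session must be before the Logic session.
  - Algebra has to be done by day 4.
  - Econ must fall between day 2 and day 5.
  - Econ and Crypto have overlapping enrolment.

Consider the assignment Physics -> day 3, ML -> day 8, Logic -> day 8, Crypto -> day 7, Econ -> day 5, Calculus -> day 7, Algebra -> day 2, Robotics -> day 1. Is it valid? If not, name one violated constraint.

Yes

Algebra and Logic share students — holds.
Econ must fall between day 2 and day 5 — holds.
Prof. Zed teaches both Physics and Crypto — holds.
Algebra has to be done by day 4 — holds.
ML is only available from day 3 onward — holds.
The Calculus session must be before the Logic session — holds.
Econ and Physics have overlapping enrolment — holds.
Logic can't be earlier than day 2 — holds.
The Crypto session must be before the ML session — holds.
Prof. Ora teaches both Calculus and ML — holds.
Econ and Crypto have overlapping enrolment — holds.
Only 2 rooms are available per day — holds.
The Algebra session must be before the Crypto session — holds.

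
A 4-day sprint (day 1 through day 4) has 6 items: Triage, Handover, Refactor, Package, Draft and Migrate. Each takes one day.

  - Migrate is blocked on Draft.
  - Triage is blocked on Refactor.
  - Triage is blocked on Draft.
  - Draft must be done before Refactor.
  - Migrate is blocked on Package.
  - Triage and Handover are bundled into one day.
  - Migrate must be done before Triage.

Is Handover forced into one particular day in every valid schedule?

No

Handover can be day 3 (e.g. Migrate -> day 2; Package -> day 1; Triage -> day 3; Draft -> day 1; Refactor -> day 2; Handover -> day 3) or day 4 (e.g. Package=day 1; Migrate=day 2; Triage=day 4; Draft=day 1; Refactor=day 2; Handover=day 4).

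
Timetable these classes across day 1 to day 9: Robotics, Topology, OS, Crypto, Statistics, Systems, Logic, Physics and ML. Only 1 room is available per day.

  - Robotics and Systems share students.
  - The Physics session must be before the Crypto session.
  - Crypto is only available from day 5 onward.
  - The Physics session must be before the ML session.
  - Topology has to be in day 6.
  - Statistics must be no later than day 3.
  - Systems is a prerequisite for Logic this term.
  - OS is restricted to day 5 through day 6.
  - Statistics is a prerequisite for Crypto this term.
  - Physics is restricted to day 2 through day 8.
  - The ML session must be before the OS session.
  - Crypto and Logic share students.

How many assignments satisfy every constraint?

45

Splitting on Crypto: it can be day 7 (15), day 8 (15), day 9 (15). Listing each branch's schedules as (Robotics, Topology, OS, Statistics, Systems, Logic, Physics, ML) by day number:
Crypto=day 7: (1,6,5,2,8,9,3,4) (1,6,5,3,8,9,2,4) (2,6,5,1,8,9,3,4) (3,6,5,1,8,9,2,4) (4,6,5,1,8,9,2,3) (8,6,5,1,2,9,3,4) (8,6,5,1,3,9,2,4) (8,6,5,1,4,9,2,3) (8,6,5,2,1,9,3,4) (8,6,5,3,1,9,2,4) (9,6,5,1,2,8,3,4) (9,6,5,1,3,8,2,4) (9,6,5,1,4,8,2,3) (9,6,5,2,1,8,3,4) (9,6,5,3,1,8,2,4) — 15.
Crypto=day 8: (1,6,5,2,7,9,3,4) (1,6,5,3,7,9,2,4) (2,6,5,1,7,9,3,4) (3,6,5,1,7,9,2,4) (4,6,5,1,7,9,2,3) (7,6,5,1,2,9,3,4) (7,6,5,1,3,9,2,4) (7,6,5,1,4,9,2,3) (7,6,5,2,1,9,3,4) (7,6,5,3,1,9,2,4) (9,6,5,1,2,7,3,4) (9,6,5,1,3,7,2,4) (9,6,5,1,4,7,2,3) (9,6,5,2,1,7,3,4) (9,6,5,3,1,7,2,4) — 15.
Crypto=day 9: (1,6,5,2,7,8,3,4) (1,6,5,3,7,8,2,4) (2,6,5,1,7,8,3,4) (3,6,5,1,7,8,2,4) (4,6,5,1,7,8,2,3) (7,6,5,1,2,8,3,4) (7,6,5,1,3,8,2,4) (7,6,5,1,4,8,2,3) (7,6,5,2,1,8,3,4) (7,6,5,3,1,8,2,4) (8,6,5,1,2,7,3,4) (8,6,5,1,3,7,2,4) (8,6,5,1,4,7,2,3) (8,6,5,2,1,7,3,4) (8,6,5,3,1,7,2,4) — 15.
Summing: 15 + 15 + 15 = 45.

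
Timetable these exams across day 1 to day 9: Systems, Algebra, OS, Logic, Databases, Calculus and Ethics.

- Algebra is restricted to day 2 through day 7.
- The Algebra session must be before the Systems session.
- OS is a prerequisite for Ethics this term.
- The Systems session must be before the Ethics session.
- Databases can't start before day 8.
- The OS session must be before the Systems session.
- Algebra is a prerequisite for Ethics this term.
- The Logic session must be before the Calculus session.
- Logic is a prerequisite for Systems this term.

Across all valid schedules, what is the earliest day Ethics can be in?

Precedence pushes Ethics to at least day 4.
Ethics at day 4 is achievable: Databases -> day 8; Systems -> day 3; Calculus -> day 2; Algebra -> day 2; Ethics -> day 4; Logic -> day 1; OS -> day 1.

day 4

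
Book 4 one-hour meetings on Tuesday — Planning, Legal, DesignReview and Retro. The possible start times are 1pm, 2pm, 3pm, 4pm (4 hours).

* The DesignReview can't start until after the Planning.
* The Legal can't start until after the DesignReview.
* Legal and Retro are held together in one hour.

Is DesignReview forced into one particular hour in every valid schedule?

DesignReview can be 2pm (e.g. Legal=3pm, DesignReview=2pm, Planning=1pm, Retro=3pm) or 3pm (e.g. Planning=1pm; Retro=4pm; Legal=4pm; DesignReview=3pm).

No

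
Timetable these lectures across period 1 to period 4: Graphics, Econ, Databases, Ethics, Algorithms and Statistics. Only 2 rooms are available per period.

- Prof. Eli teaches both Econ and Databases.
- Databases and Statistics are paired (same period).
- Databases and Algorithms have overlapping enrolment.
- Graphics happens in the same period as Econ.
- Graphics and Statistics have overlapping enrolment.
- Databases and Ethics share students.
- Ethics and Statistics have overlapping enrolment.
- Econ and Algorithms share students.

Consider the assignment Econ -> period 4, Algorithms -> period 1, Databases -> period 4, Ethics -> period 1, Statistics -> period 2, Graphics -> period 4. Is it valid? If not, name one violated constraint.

Graphics and Statistics have overlapping enrolment — holds.
Graphics happens in the same period as Econ — holds.
Databases and Statistics are paired (same period) — violated.
Databases and Algorithms have overlapping enrolment — holds.
Econ and Algorithms share students — holds.
Only 2 rooms are available per period — violated.
Ethics and Statistics have overlapping enrolment — holds.
Prof. Eli teaches both Econ and Databases — violated.
Databases and Ethics share students — holds.

Invalid. Only 2 rooms are available per period.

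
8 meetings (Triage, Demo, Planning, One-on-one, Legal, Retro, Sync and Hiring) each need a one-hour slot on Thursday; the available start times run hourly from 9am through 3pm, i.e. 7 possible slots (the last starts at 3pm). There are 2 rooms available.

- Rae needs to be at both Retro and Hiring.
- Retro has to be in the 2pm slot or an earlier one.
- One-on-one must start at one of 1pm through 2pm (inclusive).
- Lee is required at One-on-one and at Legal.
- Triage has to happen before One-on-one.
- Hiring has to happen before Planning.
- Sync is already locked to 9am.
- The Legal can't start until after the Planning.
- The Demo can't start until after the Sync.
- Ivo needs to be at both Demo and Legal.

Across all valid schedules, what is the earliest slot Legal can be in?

11am

Precedence pushes Legal to at least 11am.
Legal at 11am is achievable: Sync=9am, Demo=12pm, One-on-one=1pm, Hiring=9am, Triage=11am, Planning=10am, Legal=11am, Retro=10am.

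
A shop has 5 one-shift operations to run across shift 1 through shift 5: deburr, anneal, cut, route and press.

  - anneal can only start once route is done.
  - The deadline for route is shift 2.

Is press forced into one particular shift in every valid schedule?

press can be shift 1 (e.g. cut=shift 1; anneal=shift 2; press=shift 1; route=shift 1; deburr=shift 1) or shift 2 (e.g. press -> shift 2, cut -> shift 1, deburr -> shift 1, route -> shift 1, anneal -> shift 2).

No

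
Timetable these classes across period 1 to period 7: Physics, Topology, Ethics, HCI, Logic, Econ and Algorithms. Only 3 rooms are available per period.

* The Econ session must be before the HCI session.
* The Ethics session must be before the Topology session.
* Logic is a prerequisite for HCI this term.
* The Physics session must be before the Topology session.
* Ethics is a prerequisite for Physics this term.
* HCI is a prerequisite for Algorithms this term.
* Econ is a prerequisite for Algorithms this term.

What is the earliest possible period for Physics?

period 2

Precedence pushes Physics to at least period 2; downstream work caps Physics at period 6.
Physics at period 2 is achievable: Algorithms=period 3; Topology=period 3; Econ=period 1; HCI=period 2; Ethics=period 1; Physics=period 2; Logic=period 1.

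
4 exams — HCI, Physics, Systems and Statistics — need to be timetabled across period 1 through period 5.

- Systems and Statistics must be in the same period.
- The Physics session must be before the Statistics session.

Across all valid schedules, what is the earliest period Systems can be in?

period 2

Systems must be in the same period as Statistics, which can't be before period 2, so Systems is at least period 2.
Systems at period 2 is achievable: Statistics in period 2; Systems in period 2; Physics in period 1; HCI in period 1.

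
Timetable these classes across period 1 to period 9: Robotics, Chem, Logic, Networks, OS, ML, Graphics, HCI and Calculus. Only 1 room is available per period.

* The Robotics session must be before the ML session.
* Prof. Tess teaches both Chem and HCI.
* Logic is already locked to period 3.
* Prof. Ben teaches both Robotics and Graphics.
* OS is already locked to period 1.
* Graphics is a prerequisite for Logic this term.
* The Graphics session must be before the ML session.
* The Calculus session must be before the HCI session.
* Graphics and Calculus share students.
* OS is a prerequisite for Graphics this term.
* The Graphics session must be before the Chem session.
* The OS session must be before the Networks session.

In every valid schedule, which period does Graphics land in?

period 2

OS is fixed at period 1 and must come before Graphics, so Graphics is at least period 2.
Logic is fixed at period 3 and must come after Graphics, so Graphics is at most period 2.
So Graphics must be period 2.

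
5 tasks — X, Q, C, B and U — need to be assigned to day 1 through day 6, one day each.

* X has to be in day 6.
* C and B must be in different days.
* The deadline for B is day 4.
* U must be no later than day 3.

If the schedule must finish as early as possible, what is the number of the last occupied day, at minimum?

6

X can't be placed before day 6, so the schedule must run through at least day 6.
6 works (last occupied day: day 6): for example B -> day 1, Q -> day 1, C -> day 2, U -> day 1, X -> day 6.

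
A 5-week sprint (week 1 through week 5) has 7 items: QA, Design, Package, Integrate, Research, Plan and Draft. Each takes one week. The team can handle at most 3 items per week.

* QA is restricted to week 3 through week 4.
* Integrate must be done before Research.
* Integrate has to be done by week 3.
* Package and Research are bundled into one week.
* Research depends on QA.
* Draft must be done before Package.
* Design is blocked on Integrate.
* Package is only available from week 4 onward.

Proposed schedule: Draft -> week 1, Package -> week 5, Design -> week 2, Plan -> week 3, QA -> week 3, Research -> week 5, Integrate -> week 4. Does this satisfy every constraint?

Package is only available from week 4 onward — holds.
QA is restricted to week 3 through week 4 — holds.
The team can handle at most 3 items per week — holds.
Design is blocked on Integrate — violated.
Integrate has to be done by week 3 — violated.
Package and Research are bundled into one week — holds.
Draft must be done before Package — holds.
Integrate must be done before Research — holds.
Research depends on QA — holds.

Invalid. Design is blocked on Integrate.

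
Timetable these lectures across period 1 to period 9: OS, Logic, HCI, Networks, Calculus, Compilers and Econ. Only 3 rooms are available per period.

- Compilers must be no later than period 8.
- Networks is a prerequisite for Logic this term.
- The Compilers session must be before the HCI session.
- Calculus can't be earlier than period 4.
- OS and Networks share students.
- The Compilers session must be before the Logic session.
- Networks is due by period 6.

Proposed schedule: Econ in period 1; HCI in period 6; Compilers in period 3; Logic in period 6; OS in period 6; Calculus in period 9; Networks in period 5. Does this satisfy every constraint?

Yes

OS and Networks share students — holds.
Only 3 rooms are available per period — holds.
The Compilers session must be before the HCI session — holds.
The Compilers session must be before the Logic session — holds.
Networks is due by period 6 — holds.
Compilers must be no later than period 8 — holds.
Calculus can't be earlier than period 4 — holds.
Networks is a prerequisite for Logic this term — holds.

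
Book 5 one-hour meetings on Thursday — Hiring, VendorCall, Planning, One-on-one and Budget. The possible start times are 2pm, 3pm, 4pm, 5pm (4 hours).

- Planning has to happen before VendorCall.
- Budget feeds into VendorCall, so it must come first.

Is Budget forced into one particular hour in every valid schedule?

Budget can be 2pm (e.g. One-on-one in 2pm; Budget in 2pm; Planning in 2pm; Hiring in 2pm; VendorCall in 3pm) or 3pm (e.g. VendorCall in 4pm, Planning in 2pm, One-on-one in 2pm, Budget in 3pm, Hiring in 2pm).

No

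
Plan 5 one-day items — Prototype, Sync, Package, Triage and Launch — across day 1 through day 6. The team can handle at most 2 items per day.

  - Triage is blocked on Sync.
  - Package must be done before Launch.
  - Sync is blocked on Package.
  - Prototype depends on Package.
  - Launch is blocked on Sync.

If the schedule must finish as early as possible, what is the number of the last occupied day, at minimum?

3

The precedence chain requires at least 3 distinct days.
With at most 2 per day and 5 work items, at least 3 days are needed.
3 works (last occupied day: day 3): for example Launch=day 3, Sync=day 2, Prototype=day 2, Triage=day 3, Package=day 1.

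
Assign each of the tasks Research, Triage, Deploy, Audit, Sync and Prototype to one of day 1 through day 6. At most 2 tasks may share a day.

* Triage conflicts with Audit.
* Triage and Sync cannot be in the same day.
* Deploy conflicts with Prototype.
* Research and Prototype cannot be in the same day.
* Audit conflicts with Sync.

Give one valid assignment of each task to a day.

Audit in day 2, Deploy in day 2, Research in day 1, Prototype in day 3, Triage in day 1, Sync in day 3

Checking: Research(day 1) != Prototype(day 3); Audit(day 2) != Sync(day 3); Deploy(day 2) != Prototype(day 3); Triage(day 1) != Sync(day 3); Triage(day 1) != Audit(day 2); max 2 per day (cap 2).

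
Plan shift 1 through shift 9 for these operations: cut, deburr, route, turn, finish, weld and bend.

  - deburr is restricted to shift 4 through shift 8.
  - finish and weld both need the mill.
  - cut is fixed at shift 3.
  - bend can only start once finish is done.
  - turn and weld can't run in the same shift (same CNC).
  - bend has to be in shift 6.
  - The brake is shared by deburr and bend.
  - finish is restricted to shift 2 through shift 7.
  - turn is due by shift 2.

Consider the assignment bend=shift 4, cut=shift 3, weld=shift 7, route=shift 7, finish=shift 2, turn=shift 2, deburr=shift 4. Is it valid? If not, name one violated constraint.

deburr is restricted to shift 4 through shift 8 — holds.
cut is fixed at shift 3 — holds.
finish is restricted to shift 2 through shift 7 — holds.
bend can only start once finish is done — holds.
turn and weld can't run in the same shift (same CNC) — holds.
finish and weld both need the mill — holds.
bend has to be in shift 6 — violated.
The brake is shared by deburr and bend — violated.
turn is due by shift 2 — holds.

Invalid. The brake is shared by deburr and bend.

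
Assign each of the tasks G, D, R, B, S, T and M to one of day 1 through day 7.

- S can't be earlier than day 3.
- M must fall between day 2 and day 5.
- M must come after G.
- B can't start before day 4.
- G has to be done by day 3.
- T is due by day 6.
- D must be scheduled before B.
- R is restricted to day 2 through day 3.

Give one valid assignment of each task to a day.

G=day 1, S=day 3, B=day 4, M=day 2, D=day 1, R=day 2, T=day 1

Checking: D(day 1) before B(day 4); G(day 1) before M(day 2); M=day 2 in [day 2,day 5]; R=day 2 in [day 2,day 3]; S=day 3 in [day 3,day 7]; G=day 1 in [day 1,day 3]; T=day 1 in [day 1,day 6]; B=day 4 in [day 4,day 7].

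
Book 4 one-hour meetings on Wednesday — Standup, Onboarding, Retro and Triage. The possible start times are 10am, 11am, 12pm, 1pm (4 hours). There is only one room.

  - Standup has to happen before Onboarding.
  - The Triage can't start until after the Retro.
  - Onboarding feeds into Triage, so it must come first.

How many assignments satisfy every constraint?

3

Enumerating: Onboarding=11am; Standup=10am; Retro=12pm; Triage=1pm | Standup -> 10am, Retro -> 11am, Triage -> 1pm, Onboarding -> 12pm | Triage -> 1pm; Standup -> 11am; Onboarding -> 12pm; Retro -> 10am.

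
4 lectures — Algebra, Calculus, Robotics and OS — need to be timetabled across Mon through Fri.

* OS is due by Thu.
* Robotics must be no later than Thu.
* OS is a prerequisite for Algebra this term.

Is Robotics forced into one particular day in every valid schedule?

No

Robotics can be Mon (e.g. Algebra -> Tue, Robotics -> Mon, Calculus -> Mon, OS -> Mon) or Tue (e.g. OS -> Mon, Robotics -> Tue, Algebra -> Tue, Calculus -> Mon).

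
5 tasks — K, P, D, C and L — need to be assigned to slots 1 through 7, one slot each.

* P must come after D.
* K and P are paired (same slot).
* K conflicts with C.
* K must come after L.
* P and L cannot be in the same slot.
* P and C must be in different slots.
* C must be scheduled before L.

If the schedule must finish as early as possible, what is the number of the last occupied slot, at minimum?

The precedence chain requires at least 3 distinct slots.
3 works (last occupied slot: 3): for example L=2, C=1, K=3, P=3, D=1.

3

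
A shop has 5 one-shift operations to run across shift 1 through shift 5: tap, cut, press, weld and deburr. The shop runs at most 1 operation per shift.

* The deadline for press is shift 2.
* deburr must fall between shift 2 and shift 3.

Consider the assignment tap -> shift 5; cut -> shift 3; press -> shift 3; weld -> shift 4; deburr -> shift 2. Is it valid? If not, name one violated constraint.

No — it violates: The deadline for press is shift 2

The deadline for press is shift 2 — violated.
deburr must fall between shift 2 and shift 3 — holds.
The shop runs at most 1 operation per shift — violated.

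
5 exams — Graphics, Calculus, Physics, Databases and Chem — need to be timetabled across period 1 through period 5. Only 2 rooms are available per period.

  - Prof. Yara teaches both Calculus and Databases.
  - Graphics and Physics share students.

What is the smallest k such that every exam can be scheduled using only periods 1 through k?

With at most 2 per period and 5 exams, at least 3 periods are needed.
3 works (last occupied period: period 3): for example Graphics -> period 1; Chem -> period 3; Physics -> period 2; Databases -> period 2; Calculus -> period 1.

3 periods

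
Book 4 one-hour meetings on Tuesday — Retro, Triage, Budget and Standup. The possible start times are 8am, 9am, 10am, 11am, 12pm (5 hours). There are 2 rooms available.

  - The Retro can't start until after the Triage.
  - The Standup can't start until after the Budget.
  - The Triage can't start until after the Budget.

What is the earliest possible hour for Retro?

10am

Precedence pushes Retro to at least 10am.
Retro at 10am is achievable: Standup -> 9am, Retro -> 10am, Budget -> 8am, Triage -> 9am.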